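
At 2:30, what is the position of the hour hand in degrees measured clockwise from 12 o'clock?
The hour hand moves 30 degrees per hour and 0.5 degrees per minute.
At 2:30: (2) x 30 + 30 x 0.5 = 60 + 15 = 75 degrees

Final answer: 75 degrees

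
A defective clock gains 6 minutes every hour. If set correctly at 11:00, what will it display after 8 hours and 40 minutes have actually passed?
For every 60 true minutes, the faulty clock advances 60 + 6 = 66 minutes.
True elapsed: 8 hours and 40 minutes = 520 minutes.
Faulty clock advances: 520 x 66/60 = 572 minutes (drift: 52 minutes ahead).
Shown time: 11:00 + 572 minutes = 8:32.

Final answer: 8:32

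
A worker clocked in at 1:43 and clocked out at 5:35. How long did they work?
From 1:43 to 5:35:
(5 x 60 + 35) - (1 x 60 + 43) = 335 - 103 = 232 minutes
= 3 hours and 52 minutes

Final answer: 3 hours and 52 minutes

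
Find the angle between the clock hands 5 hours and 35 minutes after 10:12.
First find the time 5 hours and 35 minutes after 10:12.
Total minutes: 10 x 60 + 12 + 5 x 60 + 35 = 947.
947 mod 720 = 227 minutes = 3:47.
Now compute the angle at 3:47:
Hour hand: 3 x 30 + 47 x 0.5 = 113.5 degrees
Minute hand: 47 x 6 = 282 degrees
Difference: |113.5 - 282| = 168.5 degrees
The angle is 168.5 degrees

Final answer: 168.5 degrees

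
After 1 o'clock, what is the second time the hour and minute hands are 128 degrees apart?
At t minutes past 1:00, the hour hand is at 30 x 1 + 0.5t degrees and the minute hand is at 6t degrees.
The smaller angle between them is 128 degrees when |30H - 5.5t| = 128 or |30H - 5.5t| = 232.
With H = 1, solve 30 x 1 - 5.5t = +/- target for each target:
  t = (30 x 1 - 128) / 5.5 = -17.82 (outside (0, 60))
  t = (30 x 1 + 128) / 5.5 = 28.73
  t = (30 x 1 - 232) / 5.5 = -36.73 (outside (0, 60))
  t = (30 x 1 + 232) / 5.5 = 47.64
Valid solutions in (0, 60): {28.73, 47.64} minutes.
The second occurrence is t = 47.64 minutes.
The hands form a 128-degree angle at 47.64 minutes past 1:00.

Final answer: 47.64 minutes past 1:00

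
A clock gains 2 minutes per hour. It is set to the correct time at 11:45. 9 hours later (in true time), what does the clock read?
For every 60 true minutes, the faulty clock advances 60 + 2 = 62 minutes.
True elapsed: 9 hours = 540 minutes.
Faulty clock advances: 540 x 62/60 = 558 minutes (drift: 18 minutes ahead).
Shown time: 11:45 + 558 minutes = 9:03.

Final answer: 9:03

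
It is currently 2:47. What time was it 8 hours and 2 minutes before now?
Starting time: 2:47 = 167 total minutes past 12:00
Subtracting: 8 hours and 2 minutes = 482 minutes
167 - 482 = -315 (negative, add 12 hours = 720) = 405 minutes
= 6 hours and 45 minutes past 12:00 = 6:45

Final answer: 6:45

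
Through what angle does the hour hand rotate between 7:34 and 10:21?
The hour hand moves 0.5 degrees per minute.
Time elapsed: 10:21 - 7:34 = 167 minutes
Angular displacement: 167 x 0.5 = 83.5 degrees

Final answer: 83.5 degrees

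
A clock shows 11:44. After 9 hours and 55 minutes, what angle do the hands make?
First find the time 9 hours and 55 minutes after 11:44.
Total minutes: 11 x 60 + 44 + 9 x 60 + 55 = 1299.
1299 mod 720 = 579 minutes = 9:39.
Now compute the angle at 9:39:
Hour hand: 9 x 30 + 39 x 0.5 = 289.5 degrees
Minute hand: 39 x 6 = 234 degrees
Difference: |289.5 - 234| = 55.5 degrees
The angle is 55.5 degrees

Final answer: 55.5 degrees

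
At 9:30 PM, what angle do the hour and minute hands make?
Hour hand position: 9 x 30 + 30 x 0.5 = 285 degrees
Minute hand position: 30 x 6 = 180 degrees
Difference: |285 - 180| = 105 degrees
The angle between the hands is 105 degrees

Final answer: 105 degrees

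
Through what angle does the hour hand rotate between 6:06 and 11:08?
The hour hand moves 0.5 degrees per minute.
Time elapsed: 11:08 - 6:06 = 302 minutes
Angular displacement: 302 x 0.5 = 151 degrees

Final answer: 151 degrees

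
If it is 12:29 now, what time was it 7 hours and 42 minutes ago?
Starting time: 12:29 = 29 total minutes past 12:00
Subtracting: 7 hours and 42 minutes = 462 minutes
29 - 462 = -433 (negative, add 12 hours = 720) = 287 minutes
= 4 hours and 47 minutes past 12:00 = 4:47

Final answer: 4:47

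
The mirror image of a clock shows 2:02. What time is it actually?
Reflection across the vertical (12-6) axis maps a hand at angle A degrees to (360 - A) degrees, which sends a reading of T minutes past 12:00 to (720 - T) minutes past 12:00.
Mirror reads 2:02 = 122 minutes past 12:00.
Actual time: (720 - 122) mod 720 = 598 minutes = 9:58.

Final answer: 9:58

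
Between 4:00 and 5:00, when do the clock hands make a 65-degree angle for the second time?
At t minutes past 4:00, the hour hand is at 30 x 4 + 0.5t degrees and the minute hand is at 6t degrees.
The smaller angle between them is 65 degrees when |30H - 5.5t| = 65 or |30H - 5.5t| = 295.
With H = 4, solve 30 x 4 - 5.5t = +/- target for each target:
  t = (30 x 4 - 65) / 5.5 = 10
  t = (30 x 4 + 65) / 5.5 = 33.64
  t = (30 x 4 - 295) / 5.5 = -31.82 (outside (0, 60))
  t = (30 x 4 + 295) / 5.5 = 75.45 (outside (0, 60))
Valid solutions in (0, 60): {10, 33.64} minutes.
The second occurrence is t = 33.64 minutes.
The hands form a 65-degree angle at 33.64 minutes past 4:00.

Final answer: 33.64 minutes past 4:00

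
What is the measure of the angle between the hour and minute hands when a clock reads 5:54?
Hour hand position: 5 x 30 + 54 x 0.5 = 177 degrees
Minute hand position: 54 x 6 = 324 degrees
Difference: |177 - 324| = 147 degrees
The angle between the hands is 147 degrees

Final answer: 147 degrees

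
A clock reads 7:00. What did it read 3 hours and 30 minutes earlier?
Starting time: 7:00 = 420 total minutes past 12:00
Subtracting: 3 hours and 30 minutes = 210 minutes
420 - 210 = 210 minutes
= 3 hours and 30 minutes past 12:00 = 3:30

Final answer: 3:30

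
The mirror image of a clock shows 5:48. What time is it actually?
Reflection across the vertical (12-6) axis maps a hand at angle A degrees to (360 - A) degrees, which sends a reading of T minutes past 12:00 to (720 - T) minutes past 12:00.
Mirror reads 5:48 = 348 minutes past 12:00.
Actual time: (720 - 348) mod 720 = 372 minutes = 6:12.

Final answer: 6:12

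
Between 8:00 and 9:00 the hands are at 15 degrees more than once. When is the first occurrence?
At t minutes past 8:00, the hour hand is at 30 x 8 + 0.5t degrees and the minute hand is at 6t degrees.
The smaller angle between them is 15 degrees when |30H - 5.5t| = 15 or |30H - 5.5t| = 345.
With H = 8, solve 30 x 8 - 5.5t = +/- target for each target:
  t = (30 x 8 - 15) / 5.5 = 40.91
  t = (30 x 8 + 15) / 5.5 = 46.36
  t = (30 x 8 - 345) / 5.5 = -19.09 (outside (0, 60))
  t = (30 x 8 + 345) / 5.5 = 106.36 (outside (0, 60))
Valid solutions in (0, 60): {40.91, 46.36} minutes.
The first occurrence is t = 40.91 minutes.
The hands form a 15-degree angle at 40.91 minutes past 8:00.

Final answer: 40.91 minutes past 8:00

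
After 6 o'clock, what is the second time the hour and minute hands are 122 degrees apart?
At t minutes past 6:00, the hour hand is at 30 x 6 + 0.5t degrees and the minute hand is at 6t degrees.
The smaller angle between them is 122 degrees when |30H - 5.5t| = 122 or |30H - 5.5t| = 238.
With H = 6, solve 30 x 6 - 5.5t = +/- target for each target:
  t = (30 x 6 - 122) / 5.5 = 10.55
  t = (30 x 6 + 122) / 5.5 = 54.91
  t = (30 x 6 - 238) / 5.5 = -10.55 (outside (0, 60))
  t = (30 x 6 + 238) / 5.5 = 76 (outside (0, 60))
Valid solutions in (0, 60): {10.55, 54.91} minutes.
The second occurrence is t = 54.91 minutes.
The hands form a 122-degree angle at 54.91 minutes past 6:00.

Final answer: 54.91 minutes past 6:00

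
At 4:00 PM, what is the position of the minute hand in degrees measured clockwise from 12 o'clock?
The minute hand moves 6 degrees per minute.
At 4:00: 0 x 6 = 0 degrees

Final answer: 0 degrees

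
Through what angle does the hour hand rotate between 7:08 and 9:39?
The hour hand moves 0.5 degrees per minute.
Time elapsed: 9:39 - 7:08 = 151 minutes
Angular displacement: 151 x 0.5 = 75.5 degrees

Final answer: 75.5 degrees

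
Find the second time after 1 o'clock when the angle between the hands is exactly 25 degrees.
At t minutes past 1:00, the hour hand is at 30 x 1 + 0.5t degrees and the minute hand is at 6t degrees.
The smaller angle between them is 25 degrees when |30H - 5.5t| = 25 or |30H - 5.5t| = 335.
With H = 1, solve 30 x 1 - 5.5t = +/- target for each target:
  t = (30 x 1 - 25) / 5.5 = 0.91
  t = (30 x 1 + 25) / 5.5 = 10
  t = (30 x 1 - 335) / 5.5 = -55.45 (outside (0, 60))
  t = (30 x 1 + 335) / 5.5 = 66.36 (outside (0, 60))
Valid solutions in (0, 60): {0.91, 10} minutes.
The second occurrence is t = 10 minutes.
The hands form a 25-degree angle at 10 minutes past 1:00.

Final answer: 10 minutes past 1:00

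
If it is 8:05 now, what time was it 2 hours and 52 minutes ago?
Starting time: 8:05 = 485 total minutes past 12:00
Subtracting: 2 hours and 52 minutes = 172 minutes
485 - 172 = 313 minutes
= 5 hours and 13 minutes past 12:00 = 5:13

Final answer: 5:13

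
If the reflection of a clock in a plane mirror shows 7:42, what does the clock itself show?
Reflection across the vertical (12-6) axis maps a hand at angle A degrees to (360 - A) degrees, which sends a reading of T minutes past 12:00 to (720 - T) minutes past 12:00.
Mirror reads 7:42 = 462 minutes past 12:00.
Actual time: (720 - 462) mod 720 = 258 minutes = 4:18.

Final answer: 4:18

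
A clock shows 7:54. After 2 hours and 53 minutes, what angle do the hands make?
First find the time 2 hours and 53 minutes after 7:54.
Total minutes: 7 x 60 + 54 + 2 x 60 + 53 = 647.
647 mod 720 = 647 minutes = 10:47.
Now compute the angle at 10:47:
Hour hand: 10 x 30 + 47 x 0.5 = 323.5 degrees
Minute hand: 47 x 6 = 282 degrees
Difference: |323.5 - 282| = 41.5 degrees
The angle is 41.5 degrees

Final answer: 41.5 degrees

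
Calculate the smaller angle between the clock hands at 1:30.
Hour hand position: 1 x 30 + 30 x 0.5 = 45 degrees
Minute hand position: 30 x 6 = 180 degrees
Difference: |45 - 180| = 135 degrees
The angle between the hands is 135 degrees

Final answer: 135 degrees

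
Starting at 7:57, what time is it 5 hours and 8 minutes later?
Starting time: 7:57
Adding 8 minutes to 57 minutes: 57 + 8 = 65 minutes = 1 hour and 5 minutes
Adding 5 hours: 7 + 5 + 1 (carry) = 13 - 12 = 1
Final time: 1:05

Final answer: 1:05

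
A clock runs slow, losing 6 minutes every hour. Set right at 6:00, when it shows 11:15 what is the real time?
For every 60 true minutes, the faulty clock advances 54 minutes, so 1 faulty-clock minute corresponds to 60/54 true minutes.
From 6:00 to 11:15 on the faulty dial is 315 minutes.
True elapsed: 315 x 60/54 = 350 minutes = 5 hours and 50 minutes.
True time: 6:00 + 5 hours and 50 minutes = 11:50.

Final answer: 11:50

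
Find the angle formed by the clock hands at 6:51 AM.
Hour hand position: 6 x 30 + 51 x 0.5 = 205.5 degrees
Minute hand position: 51 x 6 = 306 degrees
Difference: |205.5 - 306| = 100.5 degrees
The angle between the hands is 100.5 degrees

Final answer: 100.5 degrees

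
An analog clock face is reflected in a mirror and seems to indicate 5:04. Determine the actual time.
Reflection across the vertical (12-6) axis maps a hand at angle A degrees to (360 - A) degrees, which sends a reading of T minutes past 12:00 to (720 - T) minutes past 12:00.
Mirror reads 5:04 = 304 minutes past 12:00.
Actual time: (720 - 304) mod 720 = 416 minutes = 6:56.

Final answer: 6:56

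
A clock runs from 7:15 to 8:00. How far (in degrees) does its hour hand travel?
The hour hand moves 0.5 degrees per minute.
Time elapsed: 8:00 - 7:15 = 45 minutes
Angular displacement: 45 x 0.5 = 22.5 degrees

Final answer: 22.5 degrees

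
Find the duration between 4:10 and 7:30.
From 4:10 to 7:30:
(7 x 60 + 30) - (4 x 60 + 10) = 450 - 250 = 200 minutes
= 3 hours and 20 minutes

Final answer: 3 hours and 20 minutes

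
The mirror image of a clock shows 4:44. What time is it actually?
Reflection across the vertical (12-6) axis maps a hand at angle A degrees to (360 - A) degrees, which sends a reading of T minutes past 12:00 to (720 - T) minutes past 12:00.
Mirror reads 4:44 = 284 minutes past 12:00.
Actual time: (720 - 284) mod 720 = 436 minutes = 7:16.

Final answer: 7:16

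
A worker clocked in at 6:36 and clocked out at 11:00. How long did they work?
From 6:36 to 11:00:
(11 x 60 + 0) - (6 x 60 + 36) = 660 - 396 = 264 minutes
= 4 hours and 24 minutes

Final answer: 4 hours and 24 minutes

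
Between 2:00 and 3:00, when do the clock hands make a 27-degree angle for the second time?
At t minutes past 2:00, the hour hand is at 30 x 2 + 0.5t degrees and the minute hand is at 6t degrees.
The smaller angle between them is 27 degrees when |30H - 5.5t| = 27 or |30H - 5.5t| = 333.
With H = 2, solve 30 x 2 - 5.5t = +/- target for each target:
  t = (30 x 2 - 27) / 5.5 = 6
  t = (30 x 2 + 27) / 5.5 = 15.82
  t = (30 x 2 - 333) / 5.5 = -49.64 (outside (0, 60))
  t = (30 x 2 + 333) / 5.5 = 71.45 (outside (0, 60))
Valid solutions in (0, 60): {6, 15.82} minutes.
The second occurrence is t = 15.82 minutes.
The hands form a 27-degree angle at 15.82 minutes past 2:00.

Final answer: 15.82 minutes past 2:00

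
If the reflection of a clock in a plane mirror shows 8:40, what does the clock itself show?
Reflection across the vertical (12-6) axis maps a hand at angle A degrees to (360 - A) degrees, which sends a reading of T minutes past 12:00 to (720 - T) minutes past 12:00.
Mirror reads 8:40 = 520 minutes past 12:00.
Actual time: (720 - 520) mod 720 = 200 minutes = 3:20.

Final answer: 3:20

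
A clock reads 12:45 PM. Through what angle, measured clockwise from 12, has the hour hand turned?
The hour hand moves 30 degrees per hour and 0.5 degrees per minute.
At 12:45: (0) x 30 + 45 x 0.5 = 0 + 22.5 = 22.5 degrees

Final answer: 22.5 degrees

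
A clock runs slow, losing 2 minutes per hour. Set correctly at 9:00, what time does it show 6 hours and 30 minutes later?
For every 60 true minutes, the faulty clock advances 60 - 2 = 58 minutes.
True elapsed: 6 hours and 30 minutes = 390 minutes.
Faulty clock advances: 390 x 58/60 = 377 minutes (drift: 13 minutes behind).
Shown time: 9:00 + 377 minutes = 3:17.

Final answer: 3:17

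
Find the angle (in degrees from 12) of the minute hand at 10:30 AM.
The minute hand moves 6 degrees per minute.
At 10:30: 30 x 6 = 180 degrees

Final answer: 180 degrees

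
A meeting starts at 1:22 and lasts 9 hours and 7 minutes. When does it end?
Starting time: 1:22
Adding 7 minutes to 22 minutes: 22 + 7 = 29 minutes
Adding 9 hours: 1 + 9 = 10
Final time: 10:29

Final answer: 10:29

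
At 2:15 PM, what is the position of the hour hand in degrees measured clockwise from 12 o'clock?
The hour hand moves 30 degrees per hour and 0.5 degrees per minute.
At 2:15: (2) x 30 + 15 x 0.5 = 60 + 7.5 = 67.5 degrees

Final answer: 67.5 degrees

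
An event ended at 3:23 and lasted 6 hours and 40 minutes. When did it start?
Starting time: 3:23 = 203 total minutes past 12:00
Subtracting: 6 hours and 40 minutes = 400 minutes
203 - 400 = -197 (negative, add 12 hours = 720) = 523 minutes
= 8 hours and 43 minutes past 12:00 = 8:43

Final answer: 8:43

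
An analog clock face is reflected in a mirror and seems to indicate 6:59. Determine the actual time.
Reflection across the vertical (12-6) axis maps a hand at angle A degrees to (360 - A) degrees, which sends a reading of T minutes past 12:00 to (720 - T) minutes past 12:00.
Mirror reads 6:59 = 419 minutes past 12:00.
Actual time: (720 - 419) mod 720 = 301 minutes = 5:01.

Final answer: 5:01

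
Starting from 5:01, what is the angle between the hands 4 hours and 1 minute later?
First find the time 4 hours and 1 minute after 5:01.
Total minutes: 5 x 60 + 1 + 4 x 60 + 1 = 542.
542 mod 720 = 542 minutes = 9:02.
Now compute the angle at 9:02:
Hour hand: 9 x 30 + 2 x 0.5 = 271 degrees
Minute hand: 2 x 6 = 12 degrees
Difference: |271 - 12| = 259 degrees
Smaller angle: 360 - 259 = 101 degrees

Final answer: 101 degrees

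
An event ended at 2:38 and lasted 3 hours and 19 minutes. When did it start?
Starting time: 2:38 = 158 total minutes past 12:00
Subtracting: 3 hours and 19 minutes = 199 minutes
158 - 199 = -41 (negative, add 12 hours = 720) = 679 minutes
= 11 hours and 19 minutes past 12:00 = 11:19

Final answer: 11:19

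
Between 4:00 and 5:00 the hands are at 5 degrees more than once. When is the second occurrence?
At t minutes past 4:00, the hour hand is at 30 x 4 + 0.5t degrees and the minute hand is at 6t degrees.
The smaller angle between them is 5 degrees when |30H - 5.5t| = 5 or |30H - 5.5t| = 355.
With H = 4, solve 30 x 4 - 5.5t = +/- target for each target:
  t = (30 x 4 - 5) / 5.5 = 20.91
  t = (30 x 4 + 5) / 5.5 = 22.73
  t = (30 x 4 - 355) / 5.5 = -42.73 (outside (0, 60))
  t = (30 x 4 + 355) / 5.5 = 86.36 (outside (0, 60))
Valid solutions in (0, 60): {20.91, 22.73} minutes.
The second occurrence is t = 22.73 minutes.
The hands form a 5-degree angle at 22.73 minutes past 4:00.

Final answer: 22.73 minutes past 4:00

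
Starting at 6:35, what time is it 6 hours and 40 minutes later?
Starting time: 6:35
Adding 40 minutes to 35 minutes: 35 + 40 = 75 minutes = 1 hour and 15 minutes
Adding 6 hours: 6 + 6 + 1 (carry) = 13 - 12 = 1
Final time: 1:15

Final answer: 1:15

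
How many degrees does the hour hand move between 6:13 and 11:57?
The hour hand moves 0.5 degrees per minute.
Time elapsed: 11:57 - 6:13 = 344 minutes
Angular displacement: 344 x 0.5 = 172 degrees

Final answer: 172 degrees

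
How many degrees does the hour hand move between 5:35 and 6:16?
The hour hand moves 0.5 degrees per minute.
Time elapsed: 6:16 - 5:35 = 41 minutes
Angular displacement: 41 x 0.5 = 20.5 degrees

Final answer: 20.5 degrees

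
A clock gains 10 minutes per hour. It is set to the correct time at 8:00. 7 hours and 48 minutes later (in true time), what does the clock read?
For every 60 true minutes, the faulty clock advances 60 + 10 = 70 minutes.
True elapsed: 7 hours and 48 minutes = 468 minutes.
Faulty clock advances: 468 x 70/60 = 546 minutes (drift: 78 minutes ahead).
Shown time: 8:00 + 546 minutes = 5:06.

Final answer: 5:06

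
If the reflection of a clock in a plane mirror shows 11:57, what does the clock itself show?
Reflection across the vertical (12-6) axis maps a hand at angle A degrees to (360 - A) degrees, which sends a reading of T minutes past 12:00 to (720 - T) minutes past 12:00.
Mirror reads 11:57 = 717 minutes past 12:00.
Actual time: (720 - 717) mod 720 = 3 minutes = 12:03.

Final answer: 12:03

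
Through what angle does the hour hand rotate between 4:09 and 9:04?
The hour hand moves 0.5 degrees per minute.
Time elapsed: 9:04 - 4:09 = 295 minutes
Angular displacement: 295 x 0.5 = 147.5 degrees

Final answer: 147.5 degrees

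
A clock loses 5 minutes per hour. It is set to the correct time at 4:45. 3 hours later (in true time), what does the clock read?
For every 60 true minutes, the faulty clock advances 60 - 5 = 55 minutes.
True elapsed: 3 hours = 180 minutes.
Faulty clock advances: 180 x 55/60 = 165 minutes (drift: 15 minutes behind).
Shown time: 4:45 + 165 minutes = 7:30.

Final answer: 7:30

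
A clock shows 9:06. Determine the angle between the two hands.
Hour hand position: 9 x 30 + 6 x 0.5 = 273 degrees
Minute hand position: 6 x 6 = 36 degrees
Difference: |273 - 36| = 237 degrees
Since 237 > 180, the smaller angle is 360 - 237 = 123 degrees

Final answer: 123 degrees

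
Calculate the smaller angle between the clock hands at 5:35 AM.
Hour hand position: 5 x 30 + 35 x 0.5 = 167.5 degrees
Minute hand position: 35 x 6 = 210 degrees
Difference: |167.5 - 210| = 42.5 degrees
The angle between the hands is 42.5 degrees

Final answer: 42.5 degrees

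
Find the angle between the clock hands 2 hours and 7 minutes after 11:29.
First find the time 2 hours and 7 minutes after 11:29.
Total minutes: 11 x 60 + 29 + 2 x 60 + 7 = 816.
816 mod 720 = 96 minutes = 1:36.
Now compute the angle at 1:36:
Hour hand: 1 x 30 + 36 x 0.5 = 48 degrees
Minute hand: 36 x 6 = 216 degrees
Difference: |48 - 216| = 168 degrees
The angle is 168 degrees

Final answer: 168 degrees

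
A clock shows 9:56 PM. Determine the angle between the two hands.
Hour hand position: 9 x 30 + 56 x 0.5 = 298 degrees
Minute hand position: 56 x 6 = 336 degrees
Difference: |298 - 336| = 38 degrees
The angle between the hands is 38 degrees

Final answer: 38 degrees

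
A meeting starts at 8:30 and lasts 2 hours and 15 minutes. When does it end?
Starting time: 8:30
Adding 15 minutes to 30 minutes: 30 + 15 = 45 minutes
Adding 2 hours: 8 + 2 = 10
Final time: 10:45

Final answer: 10:45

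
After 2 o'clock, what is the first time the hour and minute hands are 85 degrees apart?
At t minutes past 2:00, the hour hand is at 30 x 2 + 0.5t degrees and the minute hand is at 6t degrees.
The smaller angle between them is 85 degrees when |30H - 5.5t| = 85 or |30H - 5.5t| = 275.
With H = 2, solve 30 x 2 - 5.5t = +/- target for each target:
  t = (30 x 2 - 85) / 5.5 = -4.55 (outside (0, 60))
  t = (30 x 2 + 85) / 5.5 = 26.36
  t = (30 x 2 - 275) / 5.5 = -39.09 (outside (0, 60))
  t = (30 x 2 + 275) / 5.5 = 60.91 (outside (0, 60))
Valid solutions in (0, 60): {26.36} minutes.
The first occurrence is t = 26.36 minutes.
The hands form a 85-degree angle at 26.36 minutes past 2:00.

Final answer: 26.36 minutes past 2:00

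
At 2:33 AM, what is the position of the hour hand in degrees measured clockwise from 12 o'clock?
The hour hand moves 30 degrees per hour and 0.5 degrees per minute.
At 2:33: (2) x 30 + 33 x 0.5 = 60 + 16.5 = 76.5 degrees

Final answer: 76.5 degrees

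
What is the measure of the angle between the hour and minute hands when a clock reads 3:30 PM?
Hour hand position: 3 x 30 + 30 x 0.5 = 105 degrees
Minute hand position: 30 x 6 = 180 degrees
Difference: |105 - 180| = 75 degrees
The angle between the hands is 75 degrees

Final answer: 75 degrees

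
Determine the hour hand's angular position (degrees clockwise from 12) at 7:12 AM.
The hour hand moves 30 degrees per hour and 0.5 degrees per minute.
At 7:12: (7) x 30 + 12 x 0.5 = 210 + 6 = 216 degrees

Final answer: 216 degrees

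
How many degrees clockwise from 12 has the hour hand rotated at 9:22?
The hour hand moves 30 degrees per hour and 0.5 degrees per minute.
At 9:22: (9) x 30 + 22 x 0.5 = 270 + 11 = 281 degrees

Final answer: 281 degrees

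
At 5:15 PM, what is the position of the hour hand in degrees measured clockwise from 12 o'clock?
The hour hand moves 30 degrees per hour and 0.5 degrees per minute.
At 5:15: (5) x 30 + 15 x 0.5 = 150 + 7.5 = 157.5 degrees

Final answer: 157.5 degrees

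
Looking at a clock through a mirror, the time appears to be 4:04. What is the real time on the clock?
Reflection across the vertical (12-6) axis maps a hand at angle A degrees to (360 - A) degrees, which sends a reading of T minutes past 12:00 to (720 - T) minutes past 12:00.
Mirror reads 4:04 = 244 minutes past 12:00.
Actual time: (720 - 244) mod 720 = 476 minutes = 7:56.

Final answer: 7:56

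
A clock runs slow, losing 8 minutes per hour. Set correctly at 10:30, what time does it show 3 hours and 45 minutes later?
For every 60 true minutes, the faulty clock advances 60 - 8 = 52 minutes.
True elapsed: 3 hours and 45 minutes = 225 minutes.
Faulty clock advances: 225 x 52/60 = 195 minutes (drift: 30 minutes behind).
Shown time: 10:30 + 195 minutes = 1:45.

Final answer: 1:45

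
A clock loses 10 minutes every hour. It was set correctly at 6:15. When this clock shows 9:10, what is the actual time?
For every 60 true minutes, the faulty clock advances 50 minutes, so 1 faulty-clock minute corresponds to 60/50 true minutes.
From 6:15 to 9:10 on the faulty dial is 175 minutes.
True elapsed: 175 x 60/50 = 210 minutes = 3 hours and 30 minutes.
True time: 6:15 + 3 hours and 30 minutes = 9:45.

Final answer: 9:45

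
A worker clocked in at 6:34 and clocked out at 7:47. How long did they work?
From 6:34 to 7:47:
(7 x 60 + 47) - (6 x 60 + 34) = 467 - 394 = 73 minutes
= 1 hour and 13 minutes

Final answer: 1 hour and 13 minutes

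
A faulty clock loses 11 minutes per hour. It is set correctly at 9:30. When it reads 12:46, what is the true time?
For every 60 true minutes, the faulty clock advances 49 minutes, so 1 faulty-clock minute corresponds to 60/49 true minutes.
From 9:30 to 12:46 on the faulty dial is 196 minutes.
True elapsed: 196 x 60/49 = 240 minutes = 4 hours.
True time: 9:30 + 4 hours = 1:30.

Final answer: 1:30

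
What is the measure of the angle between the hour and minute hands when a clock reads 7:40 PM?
Hour hand position: 7 x 30 + 40 x 0.5 = 230 degrees
Minute hand position: 40 x 6 = 240 degrees
Difference: |230 - 240| = 10 degrees
The angle between the hands is 10 degrees

Final answer: 10 degrees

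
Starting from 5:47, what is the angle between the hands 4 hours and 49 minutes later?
First find the time 4 hours and 49 minutes after 5:47.
Total minutes: 5 x 60 + 47 + 4 x 60 + 49 = 636.
636 mod 720 = 636 minutes = 10:36.
Now compute the angle at 10:36:
Hour hand: 10 x 30 + 36 x 0.5 = 318 degrees
Minute hand: 36 x 6 = 216 degrees
Difference: |318 - 216| = 102 degrees
The angle is 102 degrees

Final answer: 102 degrees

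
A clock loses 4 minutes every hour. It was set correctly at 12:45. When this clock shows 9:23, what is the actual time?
For every 60 true minutes, the faulty clock advances 56 minutes, so 1 faulty-clock minute corresponds to 60/56 true minutes.
From 12:45 to 9:23 on the faulty dial is 518 minutes.
True elapsed: 518 x 60/56 = 555 minutes = 9 hours and 15 minutes.
True time: 12:45 + 9 hours and 15 minutes = 10:00.

Final answer: 10:00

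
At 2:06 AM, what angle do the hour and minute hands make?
Hour hand position: 2 x 30 + 6 x 0.5 = 63 degrees
Minute hand position: 6 x 6 = 36 degrees
Difference: |63 - 36| = 27 degrees
The angle between the hands is 27 degrees

Final answer: 27 degrees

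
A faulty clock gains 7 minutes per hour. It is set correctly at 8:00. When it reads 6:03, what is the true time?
For every 60 true minutes, the faulty clock advances 67 minutes, so 1 faulty-clock minute corresponds to 60/67 true minutes.
From 8:00 to 6:03 on the faulty dial is 603 minutes.
True elapsed: 603 x 60/67 = 540 minutes = 9 hours.
True time: 8:00 + 9 hours = 5:00.

Final answer: 5:00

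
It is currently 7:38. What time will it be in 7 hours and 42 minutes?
Starting time: 7:38
Adding 42 minutes to 38 minutes: 38 + 42 = 80 minutes = 1 hour and 20 minutes
Adding 7 hours: 7 + 7 + 1 (carry) = 15 - 12 = 3
Final time: 3:20

Final answer: 3:20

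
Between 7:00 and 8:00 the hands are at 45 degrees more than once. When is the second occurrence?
At t minutes past 7:00, the hour hand is at 30 x 7 + 0.5t degrees and the minute hand is at 6t degrees.
The smaller angle between them is 45 degrees when |30H - 5.5t| = 45 or |30H - 5.5t| = 315.
With H = 7, solve 30 x 7 - 5.5t = +/- target for each target:
  t = (30 x 7 - 45) / 5.5 = 30
  t = (30 x 7 + 45) / 5.5 = 46.36
  t = (30 x 7 - 315) / 5.5 = -19.09 (outside (0, 60))
  t = (30 x 7 + 315) / 5.5 = 95.45 (outside (0, 60))
Valid solutions in (0, 60): {30, 46.36} minutes.
The second occurrence is t = 46.36 minutes.
The hands form a 45-degree angle at 46.36 minutes past 7:00.

Final answer: 46.36 minutes past 7:00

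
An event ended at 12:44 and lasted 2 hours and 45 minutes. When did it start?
Starting time: 12:44 = 44 total minutes past 12:00
Subtracting: 2 hours and 45 minutes = 165 minutes
44 - 165 = -121 (negative, add 12 hours = 720) = 599 minutes
= 9 hours and 59 minutes past 12:00 = 9:59

Final answer: 9:59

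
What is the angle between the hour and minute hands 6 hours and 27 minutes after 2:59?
First find the time 6 hours and 27 minutes after 2:59.
Total minutes: 2 x 60 + 59 + 6 x 60 + 27 = 566.
566 mod 720 = 566 minutes = 9:26.
Now compute the angle at 9:26:
Hour hand: 9 x 30 + 26 x 0.5 = 283 degrees
Minute hand: 26 x 6 = 156 degrees
Difference: |283 - 156| = 127 degrees
The angle is 127 degrees

Final answer: 127 degrees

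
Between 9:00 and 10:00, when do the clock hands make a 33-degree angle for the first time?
At t minutes past 9:00, the hour hand is at 30 x 9 + 0.5t degrees and the minute hand is at 6t degrees.
The smaller angle between them is 33 degrees when |30H - 5.5t| = 33 or |30H - 5.5t| = 327.
With H = 9, solve 30 x 9 - 5.5t = +/- target for each target:
  t = (30 x 9 - 33) / 5.5 = 43.09
  t = (30 x 9 + 33) / 5.5 = 55.09
  t = (30 x 9 - 327) / 5.5 = -10.36 (outside (0, 60))
  t = (30 x 9 + 327) / 5.5 = 108.55 (outside (0, 60))
Valid solutions in (0, 60): {43.09, 55.09} minutes.
The first occurrence is t = 43.09 minutes.
The hands form a 33-degree angle at 43.09 minutes past 9:00.

Final answer: 43.09 minutes past 9:00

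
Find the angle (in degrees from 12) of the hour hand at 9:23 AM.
The hour hand moves 30 degrees per hour and 0.5 degrees per minute.
At 9:23: (9) x 30 + 23 x 0.5 = 270 + 11.5 = 281.5 degrees

Final answer: 281.5 degrees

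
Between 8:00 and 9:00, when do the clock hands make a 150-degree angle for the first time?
At t minutes past 8:00, the hour hand is at 30 x 8 + 0.5t degrees and the minute hand is at 6t degrees.
The smaller angle between them is 150 degrees when |30H - 5.5t| = 150 or |30H - 5.5t| = 210.
With H = 8, solve 30 x 8 - 5.5t = +/- target for each target:
  t = (30 x 8 - 150) / 5.5 = 16.36
  t = (30 x 8 + 150) / 5.5 = 70.91 (outside (0, 60))
  t = (30 x 8 - 210) / 5.5 = 5.45
  t = (30 x 8 + 210) / 5.5 = 81.82 (outside (0, 60))
Valid solutions in (0, 60): {5.45, 16.36} minutes.
The first occurrence is t = 5.45 minutes.
The hands form a 150-degree angle at 5.45 minutes past 8:00.

Final answer: 5.45 minutes past 8:00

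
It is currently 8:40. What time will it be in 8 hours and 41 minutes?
Starting time: 8:40
Adding 41 minutes to 40 minutes: 40 + 41 = 81 minutes = 1 hour and 21 minutes
Adding 8 hours: 8 + 8 + 1 (carry) = 17 - 12 = 5
Final time: 5:21

Final answer: 5:21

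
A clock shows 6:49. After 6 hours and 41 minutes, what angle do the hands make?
First find the time 6 hours and 41 minutes after 6:49.
Total minutes: 6 x 60 + 49 + 6 x 60 + 41 = 810.
810 mod 720 = 90 minutes = 1:30.
Now compute the angle at 1:30:
Hour hand: 1 x 30 + 30 x 0.5 = 45 degrees
Minute hand: 30 x 6 = 180 degrees
Difference: |45 - 180| = 135 degrees
The angle is 135 degrees

Final answer: 135 degrees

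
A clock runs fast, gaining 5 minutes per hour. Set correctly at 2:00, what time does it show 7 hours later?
For every 60 true minutes, the faulty clock advances 60 + 5 = 65 minutes.
True elapsed: 7 hours = 420 minutes.
Faulty clock advances: 420 x 65/60 = 455 minutes (drift: 35 minutes ahead).
Shown time: 2:00 + 455 minutes = 9:35.

Final answer: 9:35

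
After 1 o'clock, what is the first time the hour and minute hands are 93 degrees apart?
At t minutes past 1:00, the hour hand is at 30 x 1 + 0.5t degrees and the minute hand is at 6t degrees.
The smaller angle between them is 93 degrees when |30H - 5.5t| = 93 or |30H - 5.5t| = 267.
With H = 1, solve 30 x 1 - 5.5t = +/- target for each target:
  t = (30 x 1 - 93) / 5.5 = -11.45 (outside (0, 60))
  t = (30 x 1 + 93) / 5.5 = 22.36
  t = (30 x 1 - 267) / 5.5 = -43.09 (outside (0, 60))
  t = (30 x 1 + 267) / 5.5 = 54
Valid solutions in (0, 60): {22.36, 54} minutes.
The first occurrence is t = 22.36 minutes.
The hands form a 93-degree angle at 22.36 minutes past 1:00.

Final answer: 22.36 minutes past 1:00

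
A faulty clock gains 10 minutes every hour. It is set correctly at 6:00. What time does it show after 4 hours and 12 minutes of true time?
For every 60 true minutes, the faulty clock advances 60 + 10 = 70 minutes.
True elapsed: 4 hours and 12 minutes = 252 minutes.
Faulty clock advances: 252 x 70/60 = 294 minutes (drift: 42 minutes ahead).
Shown time: 6:00 + 294 minutes = 10:54.

Final answer: 10:54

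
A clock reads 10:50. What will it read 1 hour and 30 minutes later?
Starting time: 10:50
Adding 30 minutes to 50 minutes: 50 + 30 = 80 minutes = 1 hour and 20 minutes
Adding 1 hour: 10 + 1 + 1 (carry) = 12
Final time: 12:20

Final answer: 12:20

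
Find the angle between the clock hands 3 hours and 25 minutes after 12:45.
First find the time 3 hours and 25 minutes after 12:45.
Total minutes: 12 x 60 + 45 + 3 x 60 + 25 = 970.
970 mod 720 = 250 minutes = 4:10.
Now compute the angle at 4:10:
Hour hand: 4 x 30 + 10 x 0.5 = 125 degrees
Minute hand: 10 x 6 = 60 degrees
Difference: |125 - 60| = 65 degrees
The angle is 65 degrees

Final answer: 65 degrees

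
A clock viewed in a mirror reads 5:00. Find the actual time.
Reflection across the vertical (12-6) axis maps a hand at angle A degrees to (360 - A) degrees, which sends a reading of T minutes past 12:00 to (720 - T) minutes past 12:00.
Mirror reads 5:00 = 300 minutes past 12:00.
Actual time: (720 - 300) mod 720 = 420 minutes = 7:00.

Final answer: 7:00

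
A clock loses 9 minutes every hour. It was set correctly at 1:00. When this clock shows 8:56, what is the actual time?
For every 60 true minutes, the faulty clock advances 51 minutes, so 1 faulty-clock minute corresponds to 60/51 true minutes.
From 1:00 to 8:56 on the faulty dial is 476 minutes.
True elapsed: 476 x 60/51 = 560 minutes = 9 hours and 20 minutes.
True time: 1:00 + 9 hours and 20 minutes = 10:20.

Final answer: 10:20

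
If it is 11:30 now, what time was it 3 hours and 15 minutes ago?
Starting time: 11:30 = 690 total minutes past 12:00
Subtracting: 3 hours and 15 minutes = 195 minutes
690 - 195 = 495 minutes
= 8 hours and 15 minutes past 12:00 = 8:15

Final answer: 8:15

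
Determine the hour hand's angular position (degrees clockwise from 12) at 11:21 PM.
The hour hand moves 30 degrees per hour and 0.5 degrees per minute.
At 11:21: (11) x 30 + 21 x 0.5 = 330 + 10.5 = 340.5 degrees

Final answer: 340.5 degrees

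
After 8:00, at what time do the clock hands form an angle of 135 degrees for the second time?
At t minutes past 8:00, the hour hand is at 30 x 8 + 0.5t degrees and the minute hand is at 6t degrees.
The smaller angle between them is 135 degrees when |30H - 5.5t| = 135 or |30H - 5.5t| = 225.
With H = 8, solve 30 x 8 - 5.5t = +/- target for each target:
  t = (30 x 8 - 135) / 5.5 = 19.09
  t = (30 x 8 + 135) / 5.5 = 68.18 (outside (0, 60))
  t = (30 x 8 - 225) / 5.5 = 2.73
  t = (30 x 8 + 225) / 5.5 = 84.55 (outside (0, 60))
Valid solutions in (0, 60): {2.73, 19.09} minutes.
The second occurrence is t = 19.09 minutes.
The hands form a 135-degree angle at 19.09 minutes past 8:00.

Final answer: 19.09 minutes past 8:00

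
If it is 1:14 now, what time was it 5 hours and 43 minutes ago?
Starting time: 1:14 = 74 total minutes past 12:00
Subtracting: 5 hours and 43 minutes = 343 minutes
74 - 343 = -269 (negative, add 12 hours = 720) = 451 minutes
= 7 hours and 31 minutes past 12:00 = 7:31

Final answer: 7:31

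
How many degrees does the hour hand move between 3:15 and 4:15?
The hour hand moves 0.5 degrees per minute.
Time elapsed: 4:15 - 3:15 = 60 minutes
Angular displacement: 60 x 0.5 = 30 degrees

Final answer: 30 degrees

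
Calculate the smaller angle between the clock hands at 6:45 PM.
Hour hand position: 6 x 30 + 45 x 0.5 = 202.5 degrees
Minute hand position: 45 x 6 = 270 degrees
Difference: |202.5 - 270| = 67.5 degrees
The angle between the hands is 67.5 degrees

Final answer: 67.5 degrees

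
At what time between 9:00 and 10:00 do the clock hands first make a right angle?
At t minutes past 9:00, the hour hand is at 30 x 9 + 0.5t degrees and the minute hand is at 6t degrees.
The smaller angle between them is 90 degrees when |30H - 5.5t| = 90 or |30H - 5.5t| = 270.
With H = 9, solve 30 x 9 - 5.5t = +/- target for each target:
  t = (30 x 9 - 90) / 5.5 = 32.73
  t = (30 x 9 + 90) / 5.5 = 65.45 (outside (0, 60))
  t = (30 x 9 - 270) / 5.5 = 0 (outside (0, 60))
  t = (30 x 9 + 270) / 5.5 = 98.18 (outside (0, 60))
Valid solutions in (0, 60): {32.73} minutes.
First occurrence: t = 32.73 minutes.
The hands are at right angles at 32.73 minutes past 9:00.

Final answer: 32.73 minutes past 9:00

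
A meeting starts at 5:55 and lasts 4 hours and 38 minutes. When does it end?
Starting time: 5:55
Adding 38 minutes to 55 minutes: 55 + 38 = 93 minutes = 1 hour and 33 minutes
Adding 4 hours: 5 + 4 + 1 (carry) = 10
Final time: 10:33

Final answer: 10:33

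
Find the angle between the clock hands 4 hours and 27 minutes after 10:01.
First find the time 4 hours and 27 minutes after 10:01.
Total minutes: 10 x 60 + 1 + 4 x 60 + 27 = 868.
868 mod 720 = 148 minutes = 2:28.
Now compute the angle at 2:28:
Hour hand: 2 x 30 + 28 x 0.5 = 74 degrees
Minute hand: 28 x 6 = 168 degrees
Difference: |74 - 168| = 94 degrees
The angle is 94 degrees

Final answer: 94 degrees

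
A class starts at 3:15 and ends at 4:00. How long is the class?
From 3:15 to 4:00:
(4 x 60 + 0) - (3 x 60 + 15) = 240 - 195 = 45 minutes
= 45 minutes

Final answer: 45 minutes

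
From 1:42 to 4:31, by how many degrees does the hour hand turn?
The hour hand moves 0.5 degrees per minute.
Time elapsed: 4:31 - 1:42 = 169 minutes
Angular displacement: 169 x 0.5 = 84.5 degrees

Final answer: 84.5 degrees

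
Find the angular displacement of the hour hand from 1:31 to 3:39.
The hour hand moves 0.5 degrees per minute.
Time elapsed: 3:39 - 1:31 = 128 minutes
Angular displacement: 128 x 0.5 = 64 degrees

Final answer: 64 degrees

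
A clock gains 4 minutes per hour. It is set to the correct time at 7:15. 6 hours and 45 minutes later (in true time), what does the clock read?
For every 60 true minutes, the faulty clock advances 60 + 4 = 64 minutes.
True elapsed: 6 hours and 45 minutes = 405 minutes.
Faulty clock advances: 405 x 64/60 = 432 minutes (drift: 27 minutes ahead).
Shown time: 7:15 + 432 minutes = 2:27.

Final answer: 2:27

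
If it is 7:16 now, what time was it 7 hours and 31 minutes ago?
Starting time: 7:16 = 436 total minutes past 12:00
Subtracting: 7 hours and 31 minutes = 451 minutes
436 - 451 = -15 (negative, add 12 hours = 720) = 705 minutes
= 11 hours and 45 minutes past 12:00 = 11:45

Final answer: 11:45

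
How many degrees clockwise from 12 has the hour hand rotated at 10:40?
The hour hand moves 30 degrees per hour and 0.5 degrees per minute.
At 10:40: (10) x 30 + 40 x 0.5 = 300 + 20 = 320 degrees

Final answer: 320 degrees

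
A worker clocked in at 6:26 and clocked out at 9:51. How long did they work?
From 6:26 to 9:51:
(9 x 60 + 51) - (6 x 60 + 26) = 591 - 386 = 205 minutes
= 3 hours and 25 minutes

Final answer: 3 hours and 25 minutes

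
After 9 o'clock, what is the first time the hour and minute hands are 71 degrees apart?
At t minutes past 9:00, the hour hand is at 30 x 9 + 0.5t degrees and the minute hand is at 6t degrees.
The smaller angle between them is 71 degrees when |30H - 5.5t| = 71 or |30H - 5.5t| = 289.
With H = 9, solve 30 x 9 - 5.5t = +/- target for each target:
  t = (30 x 9 - 71) / 5.5 = 36.18
  t = (30 x 9 + 71) / 5.5 = 62 (outside (0, 60))
  t = (30 x 9 - 289) / 5.5 = -3.45 (outside (0, 60))
  t = (30 x 9 + 289) / 5.5 = 101.64 (outside (0, 60))
Valid solutions in (0, 60): {36.18} minutes.
The first occurrence is t = 36.18 minutes.
The hands form a 71-degree angle at 36.18 minutes past 9:00.

Final answer: 36.18 minutes past 9:00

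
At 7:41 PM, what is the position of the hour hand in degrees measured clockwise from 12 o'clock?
The hour hand moves 30 degrees per hour and 0.5 degrees per minute.
At 7:41: (7) x 30 + 41 x 0.5 = 210 + 20.5 = 230.5 degrees

Final answer: 230.5 degrees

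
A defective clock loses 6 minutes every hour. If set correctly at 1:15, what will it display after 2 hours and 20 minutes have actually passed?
For every 60 true minutes, the faulty clock advances 60 - 6 = 54 minutes.
True elapsed: 2 hours and 20 minutes = 140 minutes.
Faulty clock advances: 140 x 54/60 = 126 minutes (drift: 14 minutes behind).
Shown time: 1:15 + 126 minutes = 3:21.

Final answer: 3:21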